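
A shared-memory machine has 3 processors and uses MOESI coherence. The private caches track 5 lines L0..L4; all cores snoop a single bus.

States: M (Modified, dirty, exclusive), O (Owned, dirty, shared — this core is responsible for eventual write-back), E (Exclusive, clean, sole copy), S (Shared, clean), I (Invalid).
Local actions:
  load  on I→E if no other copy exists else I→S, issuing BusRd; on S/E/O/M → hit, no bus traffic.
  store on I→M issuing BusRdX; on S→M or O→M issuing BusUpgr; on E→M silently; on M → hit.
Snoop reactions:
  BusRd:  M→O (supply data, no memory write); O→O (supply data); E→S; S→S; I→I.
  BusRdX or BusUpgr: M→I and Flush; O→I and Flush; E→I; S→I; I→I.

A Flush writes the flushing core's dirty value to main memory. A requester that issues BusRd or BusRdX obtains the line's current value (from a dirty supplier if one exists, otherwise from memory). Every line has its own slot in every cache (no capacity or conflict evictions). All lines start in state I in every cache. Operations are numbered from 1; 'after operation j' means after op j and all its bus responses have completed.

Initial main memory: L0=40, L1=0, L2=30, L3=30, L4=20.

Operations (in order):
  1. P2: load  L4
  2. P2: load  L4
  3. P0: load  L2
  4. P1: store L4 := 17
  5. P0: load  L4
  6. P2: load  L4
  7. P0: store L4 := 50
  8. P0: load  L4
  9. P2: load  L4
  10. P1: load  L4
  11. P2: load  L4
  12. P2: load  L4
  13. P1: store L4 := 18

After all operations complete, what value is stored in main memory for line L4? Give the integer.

  op1 P2: load  L4 → I/I/E on L4; bus BusRd; mem=20
  op2 P2: load  L4 → I/I/E on L4; bus (none); mem=20
  op3 P0: load  L2 → E/I/I on L2; bus BusRd; mem=30
  op4 P1: store L4 := 17 → I/M/I on L4; bus BusRdX; mem=20
  op5 P0: load  L4 → S/O/I on L4; bus BusRd; mem=20
  op6 P2: load  L4 → S/O/S on L4; bus BusRd; mem=20
  op7 P0: store L4 := 50 → M/I/I on L4; bus BusUpgr Flush; mem=17
  op8 P0: load  L4 → M/I/I on L4; bus (none); mem=17
  op9 P2: load  L4 → O/I/S on L4; bus BusRd; mem=17
  op10 P1: load  L4 → O/S/S on L4; bus BusRd; mem=17
  op11 P2: load  L4 → O/S/S on L4; bus (none); mem=17
  op12 P2: load  L4 → O/S/S on L4; bus (none); mem=17
  op13 P1: store L4 := 18 → I/M/I on L4; bus BusUpgr Flush; mem=50

memory[L4] = 50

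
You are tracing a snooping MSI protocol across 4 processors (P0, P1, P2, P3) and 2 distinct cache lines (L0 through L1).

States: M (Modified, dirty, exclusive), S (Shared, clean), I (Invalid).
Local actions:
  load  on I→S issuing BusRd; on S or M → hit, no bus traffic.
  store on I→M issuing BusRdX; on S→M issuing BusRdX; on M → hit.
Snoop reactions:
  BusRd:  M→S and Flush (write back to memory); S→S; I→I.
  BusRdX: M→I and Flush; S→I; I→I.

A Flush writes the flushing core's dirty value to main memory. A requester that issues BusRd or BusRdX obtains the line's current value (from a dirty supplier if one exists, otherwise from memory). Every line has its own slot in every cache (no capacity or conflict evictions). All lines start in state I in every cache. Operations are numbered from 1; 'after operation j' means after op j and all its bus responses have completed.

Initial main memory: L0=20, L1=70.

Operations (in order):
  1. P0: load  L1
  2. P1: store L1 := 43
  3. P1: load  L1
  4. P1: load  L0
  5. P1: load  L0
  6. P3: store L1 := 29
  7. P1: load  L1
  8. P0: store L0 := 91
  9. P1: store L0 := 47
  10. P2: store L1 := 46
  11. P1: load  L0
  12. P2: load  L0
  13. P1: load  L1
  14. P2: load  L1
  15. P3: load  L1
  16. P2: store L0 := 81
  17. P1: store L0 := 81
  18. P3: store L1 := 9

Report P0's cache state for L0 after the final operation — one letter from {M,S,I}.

step 1: P0: load  L1  ⟶  SIII  (L1)  txn=BusRd  M[L1]=70
step 2: P1: store L1 := 43  ⟶  IMII  (L1)  txn=BusRdX  M[L1]=70
step 3: P1: load  L1  ⟶  IMII  (L1)  txn=∅  M[L1]=70
step 4: P1: load  L0  ⟶  ISII  (L0)  txn=BusRd  M[L0]=20
step 5: P1: load  L0  ⟶  ISII  (L0)  txn=∅  M[L0]=20
step 6: P3: store L1 := 29  ⟶  IIIM  (L1)  txn=BusRdX+Flush  M[L1]=43
step 7: P1: load  L1  ⟶  ISIS  (L1)  txn=BusRd+Flush  M[L1]=29
step 8: P0: store L0 := 91  ⟶  MIII  (L0)  txn=BusRdX  M[L0]=20
step 9: P1: store L0 := 47  ⟶  IMII  (L0)  txn=BusRdX+Flush  M[L0]=91
step 10: P2: store L1 := 46  ⟶  IIMI  (L1)  txn=BusRdX  M[L1]=29
step 11: P1: load  L0  ⟶  IMII  (L0)  txn=∅  M[L0]=91
step 12: P2: load  L0  ⟶  ISSI  (L0)  txn=BusRd+Flush  M[L0]=47
step 13: P1: load  L1  ⟶  ISSI  (L1)  txn=BusRd+Flush  M[L1]=46
step 14: P2: load  L1  ⟶  ISSI  (L1)  txn=∅  M[L1]=46
step 15: P3: load  L1  ⟶  ISSS  (L1)  txn=BusRd  M[L1]=46
step 16: P2: store L0 := 81  ⟶  IIMI  (L0)  txn=BusRdX  M[L0]=47
step 17: P1: store L0 := 81  ⟶  IMII  (L0)  txn=BusRdX+Flush  M[L0]=81
step 18: P3: store L1 := 9  ⟶  IIIM  (L1)  txn=BusRdX  M[L1]=46

state = I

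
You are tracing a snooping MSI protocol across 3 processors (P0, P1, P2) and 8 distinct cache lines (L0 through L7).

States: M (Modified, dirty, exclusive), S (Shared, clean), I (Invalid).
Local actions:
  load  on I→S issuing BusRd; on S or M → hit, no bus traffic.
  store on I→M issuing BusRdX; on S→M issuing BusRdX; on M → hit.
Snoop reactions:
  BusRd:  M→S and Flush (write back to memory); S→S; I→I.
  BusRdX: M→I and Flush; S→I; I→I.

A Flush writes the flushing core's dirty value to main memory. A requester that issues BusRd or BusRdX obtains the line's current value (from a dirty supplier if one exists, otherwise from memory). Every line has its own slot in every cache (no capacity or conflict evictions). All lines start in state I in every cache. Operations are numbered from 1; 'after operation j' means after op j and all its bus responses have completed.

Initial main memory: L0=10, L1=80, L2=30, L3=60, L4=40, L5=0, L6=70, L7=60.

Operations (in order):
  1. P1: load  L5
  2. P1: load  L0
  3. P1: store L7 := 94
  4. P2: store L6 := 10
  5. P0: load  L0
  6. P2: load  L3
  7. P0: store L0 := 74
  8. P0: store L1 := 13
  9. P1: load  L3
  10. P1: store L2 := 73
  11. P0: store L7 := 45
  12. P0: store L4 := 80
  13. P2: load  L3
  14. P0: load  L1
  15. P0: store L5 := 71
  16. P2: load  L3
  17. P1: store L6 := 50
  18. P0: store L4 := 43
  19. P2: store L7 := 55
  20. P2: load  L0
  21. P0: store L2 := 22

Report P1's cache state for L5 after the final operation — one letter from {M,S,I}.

state = I

step 1: P1: load  L5  ⟶  ISI  (L5)  txn=BusRd  M[L5]=0
step 2: P1: load  L0  ⟶  ISI  (L0)  txn=BusRd  M[L0]=10
step 3: P1: store L7 := 94  ⟶  IMI  (L7)  txn=BusRdX  M[L7]=60
step 4: P2: store L6 := 10  ⟶  IIM  (L6)  txn=BusRdX  M[L6]=70
step 5: P0: load  L0  ⟶  SSI  (L0)  txn=BusRd  M[L0]=10
step 6: P2: load  L3  ⟶  IIS  (L3)  txn=BusRd  M[L3]=60
step 7: P0: store L0 := 74  ⟶  MII  (L0)  txn=BusRdX  M[L0]=10
step 8: P0: store L1 := 13  ⟶  MII  (L1)  txn=BusRdX  M[L1]=80
step 9: P1: load  L3  ⟶  ISS  (L3)  txn=BusRd  M[L3]=60
step 10: P1: store L2 := 73  ⟶  IMI  (L2)  txn=BusRdX  M[L2]=30
step 11: P0: store L7 := 45  ⟶  MII  (L7)  txn=BusRdX+Flush  M[L7]=94
step 12: P0: store L4 := 80  ⟶  MII  (L4)  txn=BusRdX  M[L4]=40
step 13: P2: load  L3  ⟶  ISS  (L3)  txn=∅  M[L3]=60
step 14: P0: load  L1  ⟶  MII  (L1)  txn=∅  M[L1]=80
step 15: P0: store L5 := 71  ⟶  MII  (L5)  txn=BusRdX  M[L5]=0
step 16: P2: load  L3  ⟶  ISS  (L3)  txn=∅  M[L3]=60
step 17: P1: store L6 := 50  ⟶  IMI  (L6)  txn=BusRdX+Flush  M[L6]=10
step 18: P0: store L4 := 43  ⟶  MII  (L4)  txn=∅  M[L4]=40
step 19: P2: store L7 := 55  ⟶  IIM  (L7)  txn=BusRdX+Flush  M[L7]=45
step 20: P2: load  L0  ⟶  SIS  (L0)  txn=BusRd+Flush  M[L0]=74
step 21: P0: store L2 := 22  ⟶  MII  (L2)  txn=BusRdX+Flush  M[L2]=73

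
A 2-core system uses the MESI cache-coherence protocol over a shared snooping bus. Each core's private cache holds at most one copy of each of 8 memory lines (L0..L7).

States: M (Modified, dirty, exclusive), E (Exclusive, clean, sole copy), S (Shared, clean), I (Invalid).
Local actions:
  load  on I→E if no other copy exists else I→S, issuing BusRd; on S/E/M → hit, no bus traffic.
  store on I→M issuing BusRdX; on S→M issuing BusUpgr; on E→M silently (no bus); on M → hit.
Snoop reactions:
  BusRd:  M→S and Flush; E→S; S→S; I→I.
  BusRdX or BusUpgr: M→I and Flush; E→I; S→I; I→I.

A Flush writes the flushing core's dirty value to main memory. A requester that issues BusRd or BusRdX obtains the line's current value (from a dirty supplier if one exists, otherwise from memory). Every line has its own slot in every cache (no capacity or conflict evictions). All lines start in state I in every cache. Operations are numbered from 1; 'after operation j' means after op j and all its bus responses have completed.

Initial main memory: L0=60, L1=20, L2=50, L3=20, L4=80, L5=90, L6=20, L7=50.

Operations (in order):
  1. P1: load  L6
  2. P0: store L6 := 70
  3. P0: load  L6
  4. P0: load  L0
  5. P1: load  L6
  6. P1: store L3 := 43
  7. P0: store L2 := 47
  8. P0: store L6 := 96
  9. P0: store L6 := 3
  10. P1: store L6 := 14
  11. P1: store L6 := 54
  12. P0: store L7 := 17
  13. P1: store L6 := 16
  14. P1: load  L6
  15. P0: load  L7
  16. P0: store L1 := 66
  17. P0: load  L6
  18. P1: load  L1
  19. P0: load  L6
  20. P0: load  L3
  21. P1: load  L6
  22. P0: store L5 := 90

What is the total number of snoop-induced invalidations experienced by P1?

invalidations = 2

  op1 P1: load  L6 → I/E on L6; bus BusRd; mem=20
  op2 P0: store L6 := 70 → M/I on L6; bus BusRdX; mem=20
  op3 P0: load  L6 → M/I on L6; bus (none); mem=20
  op4 P0: load  L0 → E/I on L0; bus BusRd; mem=60
  op5 P1: load  L6 → S/S on L6; bus BusRd Flush; mem=70
  op6 P1: store L3 := 43 → I/M on L3; bus BusRdX; mem=20
  op7 P0: store L2 := 47 → M/I on L2; bus BusRdX; mem=50
  op8 P0: store L6 := 96 → M/I on L6; bus BusUpgr; mem=70
  op9 P0: store L6 := 3 → M/I on L6; bus (none); mem=70
  op10 P1: store L6 := 14 → I/M on L6; bus BusRdX Flush; mem=3
  op11 P1: store L6 := 54 → I/M on L6; bus (none); mem=3
  op12 P0: store L7 := 17 → M/I on L7; bus BusRdX; mem=50
  op13 P1: store L6 := 16 → I/M on L6; bus (none); mem=3
  op14 P1: load  L6 → I/M on L6; bus (none); mem=3
  op15 P0: load  L7 → M/I on L7; bus (none); mem=50
  op16 P0: store L1 := 66 → M/I on L1; bus BusRdX; mem=20
  op17 P0: load  L6 → S/S on L6; bus BusRd Flush; mem=16
  op18 P1: load  L1 → S/S on L1; bus BusRd Flush; mem=66
  op19 P0: load  L6 → S/S on L6; bus (none); mem=16
  op20 P0: load  L3 → S/S on L3; bus BusRd Flush; mem=43
  op21 P1: load  L6 → S/S on L6; bus (none); mem=16
  op22 P0: store L5 := 90 → M/I on L5; bus BusRdX; mem=90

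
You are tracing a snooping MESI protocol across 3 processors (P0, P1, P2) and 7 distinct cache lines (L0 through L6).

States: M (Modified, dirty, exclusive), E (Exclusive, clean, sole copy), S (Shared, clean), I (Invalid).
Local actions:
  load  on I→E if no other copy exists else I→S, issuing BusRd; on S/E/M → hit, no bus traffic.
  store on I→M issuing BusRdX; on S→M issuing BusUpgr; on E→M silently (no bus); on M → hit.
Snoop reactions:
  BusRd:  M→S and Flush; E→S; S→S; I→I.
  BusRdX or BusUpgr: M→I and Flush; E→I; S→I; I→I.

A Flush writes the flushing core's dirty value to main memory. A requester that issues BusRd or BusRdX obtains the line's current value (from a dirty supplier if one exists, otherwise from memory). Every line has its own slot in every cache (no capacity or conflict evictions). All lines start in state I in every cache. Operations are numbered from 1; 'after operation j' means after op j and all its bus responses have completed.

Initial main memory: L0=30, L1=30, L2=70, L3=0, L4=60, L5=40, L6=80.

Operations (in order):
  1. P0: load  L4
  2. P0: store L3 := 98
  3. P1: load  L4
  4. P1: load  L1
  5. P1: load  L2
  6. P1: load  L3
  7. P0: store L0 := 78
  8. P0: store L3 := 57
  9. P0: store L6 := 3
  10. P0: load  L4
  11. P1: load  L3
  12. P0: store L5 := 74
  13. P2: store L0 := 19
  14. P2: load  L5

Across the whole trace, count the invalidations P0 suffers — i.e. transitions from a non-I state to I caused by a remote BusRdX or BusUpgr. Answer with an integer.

invalidations = 1

step 1: P0: load  L4  ⟶  EII  (L4)  txn=BusRd  M[L4]=60
step 2: P0: store L3 := 98  ⟶  MII  (L3)  txn=BusRdX  M[L3]=0
step 3: P1: load  L4  ⟶  SSI  (L4)  txn=BusRd  M[L4]=60
step 4: P1: load  L1  ⟶  IEI  (L1)  txn=BusRd  M[L1]=30
step 5: P1: load  L2  ⟶  IEI  (L2)  txn=BusRd  M[L2]=70
step 6: P1: load  L3  ⟶  SSI  (L3)  txn=BusRd+Flush  M[L3]=98
step 7: P0: store L0 := 78  ⟶  MII  (L0)  txn=BusRdX  M[L0]=30
step 8: P0: store L3 := 57  ⟶  MII  (L3)  txn=BusUpgr  M[L3]=98
step 9: P0: store L6 := 3  ⟶  MII  (L6)  txn=BusRdX  M[L6]=80
step 10: P0: load  L4  ⟶  SSI  (L4)  txn=∅  M[L4]=60
step 11: P1: load  L3  ⟶  SSI  (L3)  txn=BusRd+Flush  M[L3]=57
step 12: P0: store L5 := 74  ⟶  MII  (L5)  txn=BusRdX  M[L5]=40
step 13: P2: store L0 := 19  ⟶  IIM  (L0)  txn=BusRdX+Flush  M[L0]=78
step 14: P2: load  L5  ⟶  SIS  (L5)  txn=BusRd+Flush  M[L5]=74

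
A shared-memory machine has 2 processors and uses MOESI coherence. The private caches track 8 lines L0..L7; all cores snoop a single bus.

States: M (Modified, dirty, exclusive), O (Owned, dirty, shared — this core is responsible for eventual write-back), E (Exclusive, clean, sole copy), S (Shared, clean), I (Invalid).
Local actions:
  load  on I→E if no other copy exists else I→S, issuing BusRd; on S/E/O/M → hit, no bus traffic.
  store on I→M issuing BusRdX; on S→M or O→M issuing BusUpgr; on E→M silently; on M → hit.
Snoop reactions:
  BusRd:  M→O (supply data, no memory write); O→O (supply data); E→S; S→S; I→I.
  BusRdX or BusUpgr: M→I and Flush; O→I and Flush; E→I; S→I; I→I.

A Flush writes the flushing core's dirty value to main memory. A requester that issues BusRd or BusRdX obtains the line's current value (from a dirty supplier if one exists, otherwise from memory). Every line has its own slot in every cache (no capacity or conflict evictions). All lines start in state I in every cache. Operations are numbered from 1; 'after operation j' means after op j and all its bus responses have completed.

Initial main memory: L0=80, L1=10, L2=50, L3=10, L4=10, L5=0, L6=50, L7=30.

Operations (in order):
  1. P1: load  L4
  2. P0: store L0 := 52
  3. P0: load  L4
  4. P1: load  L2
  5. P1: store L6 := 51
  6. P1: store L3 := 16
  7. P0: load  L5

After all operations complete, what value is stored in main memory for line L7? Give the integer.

memory[L7] = 30

1. P1: load  L4  bus=[BusRd]  L4: P0=I P1=E  mem[L4]=10
2. P0: store L0 := 52  bus=[BusRdX]  L0: P0=M P1=I  mem[L0]=80
3. P0: load  L4  bus=[BusRd]  L4: P0=S P1=S  mem[L4]=10
4. P1: load  L2  bus=[BusRd]  L2: P0=I P1=E  mem[L2]=50
5. P1: store L6 := 51  bus=[BusRdX]  L6: P0=I P1=M  mem[L6]=50
6. P1: store L3 := 16  bus=[BusRdX]  L3: P0=I P1=M  mem[L3]=10
7. P0: load  L5  bus=[BusRd]  L5: P0=E P1=I  mem[L5]=0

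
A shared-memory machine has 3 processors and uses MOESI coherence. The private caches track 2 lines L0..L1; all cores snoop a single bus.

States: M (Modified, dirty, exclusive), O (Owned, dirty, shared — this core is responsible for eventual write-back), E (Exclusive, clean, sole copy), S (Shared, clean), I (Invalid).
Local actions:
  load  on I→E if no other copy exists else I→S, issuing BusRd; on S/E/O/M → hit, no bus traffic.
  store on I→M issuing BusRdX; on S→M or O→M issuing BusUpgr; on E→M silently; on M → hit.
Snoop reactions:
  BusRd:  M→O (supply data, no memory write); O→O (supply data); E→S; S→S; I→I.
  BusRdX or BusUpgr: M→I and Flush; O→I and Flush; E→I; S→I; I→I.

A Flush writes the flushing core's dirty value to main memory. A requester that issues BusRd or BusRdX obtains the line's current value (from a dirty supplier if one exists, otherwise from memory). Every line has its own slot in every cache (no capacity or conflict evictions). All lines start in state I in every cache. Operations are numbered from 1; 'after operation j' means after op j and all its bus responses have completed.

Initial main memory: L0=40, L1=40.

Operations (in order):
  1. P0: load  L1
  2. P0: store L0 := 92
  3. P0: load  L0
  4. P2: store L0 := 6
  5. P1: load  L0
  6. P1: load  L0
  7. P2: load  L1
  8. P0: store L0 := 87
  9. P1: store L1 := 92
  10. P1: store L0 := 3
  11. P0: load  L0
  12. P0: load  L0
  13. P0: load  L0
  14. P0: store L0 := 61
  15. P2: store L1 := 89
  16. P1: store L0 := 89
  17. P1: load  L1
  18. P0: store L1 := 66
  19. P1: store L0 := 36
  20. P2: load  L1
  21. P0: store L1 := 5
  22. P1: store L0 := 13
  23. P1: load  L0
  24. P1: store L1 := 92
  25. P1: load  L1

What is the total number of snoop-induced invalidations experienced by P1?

  op1 P0: load  L1 → E/I/I on L1; bus BusRd; mem=40
  op2 P0: store L0 := 92 → M/I/I on L0; bus BusRdX; mem=40
  op3 P0: load  L0 → M/I/I on L0; bus (none); mem=40
  op4 P2: store L0 := 6 → I/I/M on L0; bus BusRdX Flush; mem=92
  op5 P1: load  L0 → I/S/O on L0; bus BusRd; mem=92
  op6 P1: load  L0 → I/S/O on L0; bus (none); mem=92
  op7 P2: load  L1 → S/I/S on L1; bus BusRd; mem=40
  op8 P0: store L0 := 87 → M/I/I on L0; bus BusRdX Flush; mem=6
  op9 P1: store L1 := 92 → I/M/I on L1; bus BusRdX; mem=40
  op10 P1: store L0 := 3 → I/M/I on L0; bus BusRdX Flush; mem=87
  op11 P0: load  L0 → S/O/I on L0; bus BusRd; mem=87
  op12 P0: load  L0 → S/O/I on L0; bus (none); mem=87
  op13 P0: load  L0 → S/O/I on L0; bus (none); mem=87
  op14 P0: store L0 := 61 → M/I/I on L0; bus BusUpgr Flush; mem=3
  op15 P2: store L1 := 89 → I/I/M on L1; bus BusRdX Flush; mem=92
  op16 P1: store L0 := 89 → I/M/I on L0; bus BusRdX Flush; mem=61
  op17 P1: load  L1 → I/S/O on L1; bus BusRd; mem=92
  op18 P0: store L1 := 66 → M/I/I on L1; bus BusRdX Flush; mem=89
  op19 P1: store L0 := 36 → I/M/I on L0; bus (none); mem=61
  op20 P2: load  L1 → O/I/S on L1; bus BusRd; mem=89
  op21 P0: store L1 := 5 → M/I/I on L1; bus BusUpgr; mem=89
  op22 P1: store L0 := 13 → I/M/I on L0; bus (none); mem=61
  op23 P1: load  L0 → I/M/I on L0; bus (none); mem=61
  op24 P1: store L1 := 92 → I/M/I on L1; bus BusRdX Flush; mem=5
  op25 P1: load  L1 → I/M/I on L1; bus (none); mem=5

invalidations = 4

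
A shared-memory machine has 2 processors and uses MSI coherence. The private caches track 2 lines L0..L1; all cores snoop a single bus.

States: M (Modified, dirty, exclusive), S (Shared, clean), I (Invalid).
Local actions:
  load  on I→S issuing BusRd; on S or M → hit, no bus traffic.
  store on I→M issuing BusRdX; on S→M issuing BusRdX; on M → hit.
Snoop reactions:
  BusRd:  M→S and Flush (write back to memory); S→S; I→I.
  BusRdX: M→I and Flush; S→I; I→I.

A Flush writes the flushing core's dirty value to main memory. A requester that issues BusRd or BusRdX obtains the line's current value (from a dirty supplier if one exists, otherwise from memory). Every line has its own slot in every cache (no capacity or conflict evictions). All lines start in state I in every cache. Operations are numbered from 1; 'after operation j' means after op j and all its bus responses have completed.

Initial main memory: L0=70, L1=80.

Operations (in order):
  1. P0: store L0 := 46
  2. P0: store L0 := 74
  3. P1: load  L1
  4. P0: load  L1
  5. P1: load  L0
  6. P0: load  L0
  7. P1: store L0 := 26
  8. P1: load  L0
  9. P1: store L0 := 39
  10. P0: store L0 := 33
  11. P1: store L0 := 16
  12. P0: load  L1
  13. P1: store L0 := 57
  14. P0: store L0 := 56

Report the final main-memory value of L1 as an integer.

[1] P0: store L0 := 46 | P0:M(46), P1:I | bus: BusRdX
[2] P0: store L0 := 74 | P0:M(74), P1:I | bus: none
[3] P1: load  L1 | P0:I, P1:S(80) | bus: BusRd
[4] P0: load  L1 | P0:S(80), P1:S(80) | bus: BusRd
[5] P1: load  L0 | P0:S(74), P1:S(74) | bus: BusRd,Flush
[6] P0: load  L0 | P0:S(74), P1:S(74) | bus: none
[7] P1: store L0 := 26 | P0:I, P1:M(26) | bus: BusRdX
[8] P1: load  L0 | P0:I, P1:M(26) | bus: none
[9] P1: store L0 := 39 | P0:I, P1:M(39) | bus: none
[10] P0: store L0 := 33 | P0:M(33), P1:I | bus: BusRdX,Flush
[11] P1: store L0 := 16 | P0:I, P1:M(16) | bus: BusRdX,Flush
[12] P0: load  L1 | P0:S(80), P1:S(80) | bus: none
[13] P1: store L0 := 57 | P0:I, P1:M(57) | bus: none
[14] P0: store L0 := 56 | P0:M(56), P1:I | bus: BusRdX,Flush

memory[L1] = 80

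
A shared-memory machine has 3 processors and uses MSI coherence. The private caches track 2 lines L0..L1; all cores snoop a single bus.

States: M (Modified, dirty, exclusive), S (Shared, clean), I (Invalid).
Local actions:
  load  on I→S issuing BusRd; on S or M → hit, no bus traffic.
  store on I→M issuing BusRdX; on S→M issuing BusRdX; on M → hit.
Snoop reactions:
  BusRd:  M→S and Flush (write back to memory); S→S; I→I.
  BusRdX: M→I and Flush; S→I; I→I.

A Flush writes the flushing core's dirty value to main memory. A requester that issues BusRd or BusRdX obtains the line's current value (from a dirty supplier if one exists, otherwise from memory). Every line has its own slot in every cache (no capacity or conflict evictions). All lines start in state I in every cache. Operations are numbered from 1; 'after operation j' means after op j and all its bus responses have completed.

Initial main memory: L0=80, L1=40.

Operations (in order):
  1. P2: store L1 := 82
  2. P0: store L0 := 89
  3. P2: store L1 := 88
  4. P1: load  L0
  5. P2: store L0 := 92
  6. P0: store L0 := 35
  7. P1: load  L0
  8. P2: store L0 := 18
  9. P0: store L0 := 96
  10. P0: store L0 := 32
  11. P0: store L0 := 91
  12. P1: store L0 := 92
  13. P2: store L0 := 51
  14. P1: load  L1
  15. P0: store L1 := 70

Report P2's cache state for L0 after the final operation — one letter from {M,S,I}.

1. P2: store L1 := 82  bus=[BusRdX]  L1: P0=I P1=I P2=M  mem[L1]=40
2. P0: store L0 := 89  bus=[BusRdX]  L0: P0=M P1=I P2=I  mem[L0]=80
3. P2: store L1 := 88  bus=[-]  L1: P0=I P1=I P2=M  mem[L1]=40
4. P1: load  L0  bus=[BusRd,Flush]  L0: P0=S P1=S P2=I  mem[L0]=89
5. P2: store L0 := 92  bus=[BusRdX]  L0: P0=I P1=I P2=M  mem[L0]=89
6. P0: store L0 := 35  bus=[BusRdX,Flush]  L0: P0=M P1=I P2=I  mem[L0]=92
7. P1: load  L0  bus=[BusRd,Flush]  L0: P0=S P1=S P2=I  mem[L0]=35
8. P2: store L0 := 18  bus=[BusRdX]  L0: P0=I P1=I P2=M  mem[L0]=35
9. P0: store L0 := 96  bus=[BusRdX,Flush]  L0: P0=M P1=I P2=I  mem[L0]=18
10. P0: store L0 := 32  bus=[-]  L0: P0=M P1=I P2=I  mem[L0]=18
11. P0: store L0 := 91  bus=[-]  L0: P0=M P1=I P2=I  mem[L0]=18
12. P1: store L0 := 92  bus=[BusRdX,Flush]  L0: P0=I P1=M P2=I  mem[L0]=91
13. P2: store L0 := 51  bus=[BusRdX,Flush]  L0: P0=I P1=I P2=M  mem[L0]=92
14. P1: load  L1  bus=[BusRd,Flush]  L1: P0=I P1=S P2=S  mem[L1]=88
15. P0: store L1 := 70  bus=[BusRdX]  L1: P0=M P1=I P2=I  mem[L1]=88

state = M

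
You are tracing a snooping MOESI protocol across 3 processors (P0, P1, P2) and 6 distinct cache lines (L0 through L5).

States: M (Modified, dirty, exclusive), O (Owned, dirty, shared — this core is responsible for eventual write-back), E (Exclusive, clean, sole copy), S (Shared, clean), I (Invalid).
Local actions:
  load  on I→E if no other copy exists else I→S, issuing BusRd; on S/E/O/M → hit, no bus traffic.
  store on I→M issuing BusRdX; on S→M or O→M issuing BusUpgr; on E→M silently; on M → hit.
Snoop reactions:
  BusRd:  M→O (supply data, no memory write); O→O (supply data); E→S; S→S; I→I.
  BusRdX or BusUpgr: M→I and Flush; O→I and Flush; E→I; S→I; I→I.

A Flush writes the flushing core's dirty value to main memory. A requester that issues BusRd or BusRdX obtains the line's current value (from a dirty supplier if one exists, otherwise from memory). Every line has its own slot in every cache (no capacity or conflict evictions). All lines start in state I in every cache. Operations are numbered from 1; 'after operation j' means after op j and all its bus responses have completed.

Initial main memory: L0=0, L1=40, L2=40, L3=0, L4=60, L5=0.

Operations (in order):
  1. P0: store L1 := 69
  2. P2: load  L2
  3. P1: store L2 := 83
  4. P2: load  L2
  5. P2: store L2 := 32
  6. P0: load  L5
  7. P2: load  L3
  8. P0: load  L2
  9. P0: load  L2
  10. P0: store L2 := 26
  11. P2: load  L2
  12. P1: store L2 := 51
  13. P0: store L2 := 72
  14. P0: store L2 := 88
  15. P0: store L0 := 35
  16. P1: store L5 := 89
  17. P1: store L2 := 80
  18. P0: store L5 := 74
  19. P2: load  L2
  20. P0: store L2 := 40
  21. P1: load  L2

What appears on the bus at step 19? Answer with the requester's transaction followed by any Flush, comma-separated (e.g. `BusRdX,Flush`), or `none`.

1. P0: store L1 := 69  bus=[BusRdX]  L1: P0=M P1=I P2=I  mem[L1]=40
2. P2: load  L2  bus=[BusRd]  L2: P0=I P1=I P2=E  mem[L2]=40
3. P1: store L2 := 83  bus=[BusRdX]  L2: P0=I P1=M P2=I  mem[L2]=40
4. P2: load  L2  bus=[BusRd]  L2: P0=I P1=O P2=S  mem[L2]=40
5. P2: store L2 := 32  bus=[BusUpgr,Flush]  L2: P0=I P1=I P2=M  mem[L2]=83
6. P0: load  L5  bus=[BusRd]  L5: P0=E P1=I P2=I  mem[L5]=0
7. P2: load  L3  bus=[BusRd]  L3: P0=I P1=I P2=E  mem[L3]=0
8. P0: load  L2  bus=[BusRd]  L2: P0=S P1=I P2=O  mem[L2]=83
9. P0: load  L2  bus=[-]  L2: P0=S P1=I P2=O  mem[L2]=83
10. P0: store L2 := 26  bus=[BusUpgr,Flush]  L2: P0=M P1=I P2=I  mem[L2]=32
11. P2: load  L2  bus=[BusRd]  L2: P0=O P1=I P2=S  mem[L2]=32
12. P1: store L2 := 51  bus=[BusRdX,Flush]  L2: P0=I P1=M P2=I  mem[L2]=26
13. P0: store L2 := 72  bus=[BusRdX,Flush]  L2: P0=M P1=I P2=I  mem[L2]=51
14. P0: store L2 := 88  bus=[-]  L2: P0=M P1=I P2=I  mem[L2]=51
15. P0: store L0 := 35  bus=[BusRdX]  L0: P0=M P1=I P2=I  mem[L0]=0
16. P1: store L5 := 89  bus=[BusRdX]  L5: P0=I P1=M P2=I  mem[L5]=0
17. P1: store L2 := 80  bus=[BusRdX,Flush]  L2: P0=I P1=M P2=I  mem[L2]=88
18. P0: store L5 := 74  bus=[BusRdX,Flush]  L5: P0=M P1=I P2=I  mem[L5]=89
19. P2: load  L2  bus=[BusRd]  L2: P0=I P1=O P2=S  mem[L2]=88
20. P0: store L2 := 40  bus=[BusRdX,Flush]  L2: P0=M P1=I P2=I  mem[L2]=80
21. P1: load  L2  bus=[BusRd]  L2: P0=O P1=S P2=I  mem[L2]=80

bus = BusRd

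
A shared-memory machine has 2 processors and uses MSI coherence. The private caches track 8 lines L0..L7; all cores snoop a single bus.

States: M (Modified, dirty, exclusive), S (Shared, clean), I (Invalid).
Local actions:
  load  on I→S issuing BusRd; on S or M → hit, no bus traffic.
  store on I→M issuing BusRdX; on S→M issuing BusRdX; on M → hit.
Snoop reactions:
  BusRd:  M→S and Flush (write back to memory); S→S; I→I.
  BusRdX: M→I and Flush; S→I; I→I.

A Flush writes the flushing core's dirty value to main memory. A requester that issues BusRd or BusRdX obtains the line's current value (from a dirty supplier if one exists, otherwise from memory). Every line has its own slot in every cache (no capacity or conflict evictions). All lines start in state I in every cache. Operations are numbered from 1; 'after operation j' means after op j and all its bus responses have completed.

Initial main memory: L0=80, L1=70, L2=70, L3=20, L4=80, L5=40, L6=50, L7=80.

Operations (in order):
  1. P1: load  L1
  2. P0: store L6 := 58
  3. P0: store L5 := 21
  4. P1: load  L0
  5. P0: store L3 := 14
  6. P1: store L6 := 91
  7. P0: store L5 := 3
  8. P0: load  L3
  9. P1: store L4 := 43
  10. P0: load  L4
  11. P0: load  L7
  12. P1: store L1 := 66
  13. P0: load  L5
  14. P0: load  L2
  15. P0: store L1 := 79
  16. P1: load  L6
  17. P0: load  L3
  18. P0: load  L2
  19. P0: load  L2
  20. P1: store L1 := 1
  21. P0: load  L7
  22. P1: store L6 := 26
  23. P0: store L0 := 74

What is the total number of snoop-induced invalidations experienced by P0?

invalidations = 2

  op1 P1: load  L1 → I/S on L1; bus BusRd; mem=70
  op2 P0: store L6 := 58 → M/I on L6; bus BusRdX; mem=50
  op3 P0: store L5 := 21 → M/I on L5; bus BusRdX; mem=40
  op4 P1: load  L0 → I/S on L0; bus BusRd; mem=80
  op5 P0: store L3 := 14 → M/I on L3; bus BusRdX; mem=20
  op6 P1: store L6 := 91 → I/M on L6; bus BusRdX Flush; mem=58
  op7 P0: store L5 := 3 → M/I on L5; bus (none); mem=40
  op8 P0: load  L3 → M/I on L3; bus (none); mem=20
  op9 P1: store L4 := 43 → I/M on L4; bus BusRdX; mem=80
  op10 P0: load  L4 → S/S on L4; bus BusRd Flush; mem=43
  op11 P0: load  L7 → S/I on L7; bus BusRd; mem=80
  op12 P1: store L1 := 66 → I/M on L1; bus BusRdX; mem=70
  op13 P0: load  L5 → M/I on L5; bus (none); mem=40
  op14 P0: load  L2 → S/I on L2; bus BusRd; mem=70
  op15 P0: store L1 := 79 → M/I on L1; bus BusRdX Flush; mem=66
  op16 P1: load  L6 → I/M on L6; bus (none); mem=58
  op17 P0: load  L3 → M/I on L3; bus (none); mem=20
  op18 P0: load  L2 → S/I on L2; bus (none); mem=70
  op19 P0: load  L2 → S/I on L2; bus (none); mem=70
  op20 P1: store L1 := 1 → I/M on L1; bus BusRdX Flush; mem=79
  op21 P0: load  L7 → S/I on L7; bus (none); mem=80
  op22 P1: store L6 := 26 → I/M on L6; bus (none); mem=58
  op23 P0: store L0 := 74 → M/I on L0; bus BusRdX; mem=80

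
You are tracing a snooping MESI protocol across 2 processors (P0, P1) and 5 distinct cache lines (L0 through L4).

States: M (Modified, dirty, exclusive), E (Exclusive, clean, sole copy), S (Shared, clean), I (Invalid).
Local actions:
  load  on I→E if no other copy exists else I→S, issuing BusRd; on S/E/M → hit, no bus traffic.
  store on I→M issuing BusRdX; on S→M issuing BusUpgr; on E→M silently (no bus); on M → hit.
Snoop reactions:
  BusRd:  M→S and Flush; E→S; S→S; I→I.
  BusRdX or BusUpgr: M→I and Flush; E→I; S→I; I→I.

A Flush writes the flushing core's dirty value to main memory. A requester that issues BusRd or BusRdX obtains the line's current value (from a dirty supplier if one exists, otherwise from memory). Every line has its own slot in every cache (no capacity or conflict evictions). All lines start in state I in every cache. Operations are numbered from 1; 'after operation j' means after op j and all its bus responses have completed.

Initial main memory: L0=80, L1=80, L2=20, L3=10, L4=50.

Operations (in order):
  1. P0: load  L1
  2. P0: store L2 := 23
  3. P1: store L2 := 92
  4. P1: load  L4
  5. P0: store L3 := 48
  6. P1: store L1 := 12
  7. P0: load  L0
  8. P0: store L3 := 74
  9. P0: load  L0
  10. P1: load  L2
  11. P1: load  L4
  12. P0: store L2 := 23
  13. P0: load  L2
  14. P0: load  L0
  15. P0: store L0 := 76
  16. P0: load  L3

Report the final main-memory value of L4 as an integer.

memory[L4] = 50

1. P0: load  L1  bus=[BusRd]  L1: P0=E P1=I  mem[L1]=80
2. P0: store L2 := 23  bus=[BusRdX]  L2: P0=M P1=I  mem[L2]=20
3. P1: store L2 := 92  bus=[BusRdX,Flush]  L2: P0=I P1=M  mem[L2]=23
4. P1: load  L4  bus=[BusRd]  L4: P0=I P1=E  mem[L4]=50
5. P0: store L3 := 48  bus=[BusRdX]  L3: P0=M P1=I  mem[L3]=10
6. P1: store L1 := 12  bus=[BusRdX]  L1: P0=I P1=M  mem[L1]=80
7. P0: load  L0  bus=[BusRd]  L0: P0=E P1=I  mem[L0]=80
8. P0: store L3 := 74  bus=[-]  L3: P0=M P1=I  mem[L3]=10
9. P0: load  L0  bus=[-]  L0: P0=E P1=I  mem[L0]=80
10. P1: load  L2  bus=[-]  L2: P0=I P1=M  mem[L2]=23
11. P1: load  L4  bus=[-]  L4: P0=I P1=E  mem[L4]=50
12. P0: store L2 := 23  bus=[BusRdX,Flush]  L2: P0=M P1=I  mem[L2]=92
13. P0: load  L2  bus=[-]  L2: P0=M P1=I  mem[L2]=92
14. P0: load  L0  bus=[-]  L0: P0=E P1=I  mem[L0]=80
15. P0: store L0 := 76  bus=[-]  L0: P0=M P1=I  mem[L0]=80
16. P0: load  L3  bus=[-]  L3: P0=M P1=I  mem[L3]=10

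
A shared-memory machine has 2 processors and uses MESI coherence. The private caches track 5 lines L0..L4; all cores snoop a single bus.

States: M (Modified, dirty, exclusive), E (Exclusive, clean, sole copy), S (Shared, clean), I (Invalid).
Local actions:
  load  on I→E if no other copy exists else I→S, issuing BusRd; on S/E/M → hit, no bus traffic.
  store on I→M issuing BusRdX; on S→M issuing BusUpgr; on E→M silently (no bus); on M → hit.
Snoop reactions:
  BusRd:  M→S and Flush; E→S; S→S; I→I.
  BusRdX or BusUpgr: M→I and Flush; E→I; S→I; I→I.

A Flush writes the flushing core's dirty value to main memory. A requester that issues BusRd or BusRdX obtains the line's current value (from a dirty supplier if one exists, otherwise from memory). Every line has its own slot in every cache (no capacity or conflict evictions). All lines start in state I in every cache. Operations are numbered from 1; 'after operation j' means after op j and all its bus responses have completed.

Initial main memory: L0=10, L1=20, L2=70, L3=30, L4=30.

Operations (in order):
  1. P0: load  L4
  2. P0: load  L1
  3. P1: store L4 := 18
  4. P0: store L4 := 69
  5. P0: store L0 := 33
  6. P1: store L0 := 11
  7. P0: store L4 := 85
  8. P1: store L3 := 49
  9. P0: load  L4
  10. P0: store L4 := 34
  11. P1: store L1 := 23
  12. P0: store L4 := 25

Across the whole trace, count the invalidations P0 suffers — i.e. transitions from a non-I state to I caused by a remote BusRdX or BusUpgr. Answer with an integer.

invalidations = 3

step 1: P0: load  L4  ⟶  EI  (L4)  txn=BusRd  M[L4]=30
step 2: P0: load  L1  ⟶  EI  (L1)  txn=BusRd  M[L1]=20
step 3: P1: store L4 := 18  ⟶  IM  (L4)  txn=BusRdX  M[L4]=30
step 4: P0: store L4 := 69  ⟶  MI  (L4)  txn=BusRdX+Flush  M[L4]=18
step 5: P0: store L0 := 33  ⟶  MI  (L0)  txn=BusRdX  M[L0]=10
step 6: P1: store L0 := 11  ⟶  IM  (L0)  txn=BusRdX+Flush  M[L0]=33
step 7: P0: store L4 := 85  ⟶  MI  (L4)  txn=∅  M[L4]=18
step 8: P1: store L3 := 49  ⟶  IM  (L3)  txn=BusRdX  M[L3]=30
step 9: P0: load  L4  ⟶  MI  (L4)  txn=∅  M[L4]=18
step 10: P0: store L4 := 34  ⟶  MI  (L4)  txn=∅  M[L4]=18
step 11: P1: store L1 := 23  ⟶  IM  (L1)  txn=BusRdX  M[L1]=20
step 12: P0: store L4 := 25  ⟶  MI  (L4)  txn=∅  M[L4]=18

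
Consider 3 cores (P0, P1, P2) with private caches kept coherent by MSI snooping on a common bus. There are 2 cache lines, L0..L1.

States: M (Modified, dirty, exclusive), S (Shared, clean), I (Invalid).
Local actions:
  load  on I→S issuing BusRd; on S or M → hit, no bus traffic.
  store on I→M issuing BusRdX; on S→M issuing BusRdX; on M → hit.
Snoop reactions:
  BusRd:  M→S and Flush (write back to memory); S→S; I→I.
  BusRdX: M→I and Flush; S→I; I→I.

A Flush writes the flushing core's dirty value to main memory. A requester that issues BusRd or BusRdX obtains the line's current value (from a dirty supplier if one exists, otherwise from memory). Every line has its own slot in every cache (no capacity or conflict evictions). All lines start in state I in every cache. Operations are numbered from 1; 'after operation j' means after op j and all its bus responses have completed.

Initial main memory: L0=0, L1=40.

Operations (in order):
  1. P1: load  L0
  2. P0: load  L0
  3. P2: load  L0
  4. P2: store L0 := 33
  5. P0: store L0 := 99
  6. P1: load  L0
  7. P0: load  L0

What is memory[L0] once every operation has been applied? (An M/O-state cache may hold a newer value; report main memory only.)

memory[L0] = 99

step 1: P1: load  L0  ⟶  ISI  (L0)  txn=BusRd  M[L0]=0
step 2: P0: load  L0  ⟶  SSI  (L0)  txn=BusRd  M[L0]=0
step 3: P2: load  L0  ⟶  SSS  (L0)  txn=BusRd  M[L0]=0
step 4: P2: store L0 := 33  ⟶  IIM  (L0)  txn=BusRdX  M[L0]=0
step 5: P0: store L0 := 99  ⟶  MII  (L0)  txn=BusRdX+Flush  M[L0]=33
step 6: P1: load  L0  ⟶  SSI  (L0)  txn=BusRd+Flush  M[L0]=99
step 7: P0: load  L0  ⟶  SSI  (L0)  txn=∅  M[L0]=99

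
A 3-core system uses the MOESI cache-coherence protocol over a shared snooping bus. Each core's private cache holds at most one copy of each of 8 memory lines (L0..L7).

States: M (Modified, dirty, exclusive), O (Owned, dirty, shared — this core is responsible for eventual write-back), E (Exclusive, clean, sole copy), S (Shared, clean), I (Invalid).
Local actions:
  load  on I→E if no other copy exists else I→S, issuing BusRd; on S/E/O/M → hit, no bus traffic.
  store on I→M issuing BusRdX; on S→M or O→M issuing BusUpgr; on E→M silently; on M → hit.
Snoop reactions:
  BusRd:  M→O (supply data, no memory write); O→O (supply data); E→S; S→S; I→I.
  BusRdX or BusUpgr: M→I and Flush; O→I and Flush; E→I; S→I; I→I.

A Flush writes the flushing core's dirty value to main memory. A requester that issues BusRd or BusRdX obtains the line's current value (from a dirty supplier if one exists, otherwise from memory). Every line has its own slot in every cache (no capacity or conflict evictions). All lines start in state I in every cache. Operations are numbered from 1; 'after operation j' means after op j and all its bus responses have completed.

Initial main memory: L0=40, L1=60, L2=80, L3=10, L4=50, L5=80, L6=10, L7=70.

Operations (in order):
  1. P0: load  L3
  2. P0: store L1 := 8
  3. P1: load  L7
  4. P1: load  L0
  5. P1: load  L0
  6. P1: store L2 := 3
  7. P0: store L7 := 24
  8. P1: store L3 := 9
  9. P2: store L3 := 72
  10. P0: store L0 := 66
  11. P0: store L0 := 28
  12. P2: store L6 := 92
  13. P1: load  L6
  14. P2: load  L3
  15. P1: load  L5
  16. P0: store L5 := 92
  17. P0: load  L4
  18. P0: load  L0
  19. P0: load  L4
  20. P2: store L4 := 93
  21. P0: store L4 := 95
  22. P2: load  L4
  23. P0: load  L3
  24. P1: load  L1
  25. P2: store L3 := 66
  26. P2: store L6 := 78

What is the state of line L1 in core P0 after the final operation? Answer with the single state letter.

  op1 P0: load  L3 → E/I/I on L3; bus BusRd; mem=10
  op2 P0: store L1 := 8 → M/I/I on L1; bus BusRdX; mem=60
  op3 P1: load  L7 → I/E/I on L7; bus BusRd; mem=70
  op4 P1: load  L0 → I/E/I on L0; bus BusRd; mem=40
  op5 P1: load  L0 → I/E/I on L0; bus (none); mem=40
  op6 P1: store L2 := 3 → I/M/I on L2; bus BusRdX; mem=80
  op7 P0: store L7 := 24 → M/I/I on L7; bus BusRdX; mem=70
  op8 P1: store L3 := 9 → I/M/I on L3; bus BusRdX; mem=10
  op9 P2: store L3 := 72 → I/I/M on L3; bus BusRdX Flush; mem=9
  op10 P0: store L0 := 66 → M/I/I on L0; bus BusRdX; mem=40
  op11 P0: store L0 := 28 → M/I/I on L0; bus (none); mem=40
  op12 P2: store L6 := 92 → I/I/M on L6; bus BusRdX; mem=10
  op13 P1: load  L6 → I/S/O on L6; bus BusRd; mem=10
  op14 P2: load  L3 → I/I/M on L3; bus (none); mem=9
  op15 P1: load  L5 → I/E/I on L5; bus BusRd; mem=80
  op16 P0: store L5 := 92 → M/I/I on L5; bus BusRdX; mem=80
  op17 P0: load  L4 → E/I/I on L4; bus BusRd; mem=50
  op18 P0: load  L0 → M/I/I on L0; bus (none); mem=40
  op19 P0: load  L4 → E/I/I on L4; bus (none); mem=50
  op20 P2: store L4 := 93 → I/I/M on L4; bus BusRdX; mem=50
  op21 P0: store L4 := 95 → M/I/I on L4; bus BusRdX Flush; mem=93
  op22 P2: load  L4 → O/I/S on L4; bus BusRd; mem=93
  op23 P0: load  L3 → S/I/O on L3; bus BusRd; mem=9
  op24 P1: load  L1 → O/S/I on L1; bus BusRd; mem=60
  op25 P2: store L3 := 66 → I/I/M on L3; bus BusUpgr; mem=9
  op26 P2: store L6 := 78 → I/I/M on L6; bus BusUpgr; mem=10

state = O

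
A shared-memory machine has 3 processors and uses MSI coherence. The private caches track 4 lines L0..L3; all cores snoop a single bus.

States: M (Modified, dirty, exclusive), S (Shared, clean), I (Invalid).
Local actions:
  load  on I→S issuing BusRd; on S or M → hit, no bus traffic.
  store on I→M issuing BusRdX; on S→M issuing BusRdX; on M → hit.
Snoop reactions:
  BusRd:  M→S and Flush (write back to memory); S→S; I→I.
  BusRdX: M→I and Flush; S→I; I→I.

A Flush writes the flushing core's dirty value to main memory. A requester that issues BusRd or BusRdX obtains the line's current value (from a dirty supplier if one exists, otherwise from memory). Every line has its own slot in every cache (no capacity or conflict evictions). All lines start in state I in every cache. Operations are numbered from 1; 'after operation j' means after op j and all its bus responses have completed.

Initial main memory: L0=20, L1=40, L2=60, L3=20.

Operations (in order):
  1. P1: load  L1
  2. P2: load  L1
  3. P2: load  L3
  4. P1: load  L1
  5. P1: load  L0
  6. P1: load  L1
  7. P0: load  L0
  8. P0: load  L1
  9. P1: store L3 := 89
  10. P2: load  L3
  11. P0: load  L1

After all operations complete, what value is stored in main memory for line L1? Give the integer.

memory[L1] = 40

  op1 P1: load  L1 → I/S/I on L1; bus BusRd; mem=40
  op2 P2: load  L1 → I/S/S on L1; bus BusRd; mem=40
  op3 P2: load  L3 → I/I/S on L3; bus BusRd; mem=20
  op4 P1: load  L1 → I/S/S on L1; bus (none); mem=40
  op5 P1: load  L0 → I/S/I on L0; bus BusRd; mem=20
  op6 P1: load  L1 → I/S/S on L1; bus (none); mem=40
  op7 P0: load  L0 → S/S/I on L0; bus BusRd; mem=20
  op8 P0: load  L1 → S/S/S on L1; bus BusRd; mem=40
  op9 P1: store L3 := 89 → I/M/I on L3; bus BusRdX; mem=20
  op10 P2: load  L3 → I/S/S on L3; bus BusRd Flush; mem=89
  op11 P0: load  L1 → S/S/S on L1; bus (none); mem=40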